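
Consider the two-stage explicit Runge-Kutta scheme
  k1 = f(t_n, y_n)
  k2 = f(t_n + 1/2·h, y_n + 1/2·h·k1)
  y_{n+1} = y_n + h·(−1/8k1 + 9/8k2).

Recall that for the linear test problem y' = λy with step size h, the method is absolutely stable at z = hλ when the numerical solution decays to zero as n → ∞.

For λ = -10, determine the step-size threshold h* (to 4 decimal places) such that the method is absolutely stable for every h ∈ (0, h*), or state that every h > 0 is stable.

Set f=λy, z=hλ:
  k1=λy_n ⇒ h·k1=z·y_n;  k2=λ(1+1/2z)y_n ⇒ h·k2=z(1+1/2z)y_n
  y_{n+1}/y_n = 1 − 1/8z + 9/8z(1+1/2z) = 1 + z + 9/16z²
  so R(z) = 1 + z + 9/16z².

Find x<0 with |R(x)|<1.
x=-1.37: |R|=0.6858
R=1: x+9/16x²=0 ⇒ x=−16/9=-1.7778; min R=1−1/(4·9/16)=0.5556>−1
Confirm numerically:
  x=-1.463: |R|=0.74096 <1
  x=-1.362: |R|=0.68146 <1
  x=-1.090: |R|=0.57831 <1
  x=-0.986: |R|=0.56086 <1
  x=-2.189: |R|=1.50634 >1
  x=-2.066: |R|=1.33495 >1
  x=-1.872: |R|=1.09922 >1
So |R|<1 on (-1.7778, 0).

(-1.7778,0); λ=-10 ⇒ h* = (16/9)/10 = 0.1778.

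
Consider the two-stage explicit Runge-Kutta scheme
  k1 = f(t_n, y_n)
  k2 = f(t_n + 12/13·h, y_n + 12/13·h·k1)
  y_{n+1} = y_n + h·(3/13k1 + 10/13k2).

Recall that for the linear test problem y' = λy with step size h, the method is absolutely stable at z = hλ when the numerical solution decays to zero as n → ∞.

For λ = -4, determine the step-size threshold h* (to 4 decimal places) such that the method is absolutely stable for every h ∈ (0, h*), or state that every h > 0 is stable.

(-1.4083,0); λ=-4 ⇒ h* = (169/120)/4 = 0.3521.

With y'=λy (z=hλ):
  k1=λy_n ⇒ h·k1=z·y_n;  k2=λ(1+12/13z)y_n ⇒ h·k2=z(1+12/13z)y_n
  y_{n+1}/y_n = 1 + 3/13z + 10/13z(1+12/13z) = 1 + z + 120/169z²
  R(z) = 1 + z + 120/169z².

Solve |R(x)|<1 on ℝ⁻.
x=-0.36: |R|=0.7320
R=1: x+120/169x²=0 ⇒ x=−169/120=-1.4083; min R=1−1/(4·120/169)=0.6479>−1
Confirm numerically:
  x=-1.196: |R|=0.81968 <1
  x=-1.073: |R|=0.74451 <1
  x=-0.831: |R|=0.65934 <1
  x=-0.642: |R|=0.65066 <1
  x=-1.938: |R|=1.72887 >1
  x=-1.615: |R|=1.23699 >1
  x=-1.457: |R|=1.05035 >1
Stable set (-1.4083, 0).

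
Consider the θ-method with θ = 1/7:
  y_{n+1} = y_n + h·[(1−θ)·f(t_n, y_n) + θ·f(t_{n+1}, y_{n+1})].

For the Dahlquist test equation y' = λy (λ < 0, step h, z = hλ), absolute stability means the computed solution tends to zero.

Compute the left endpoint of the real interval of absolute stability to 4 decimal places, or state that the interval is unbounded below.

left endpoint -2.8000.

Test eqn y'=λy, z=hλ:
  y_{n+1} = y_n + z·[6/7·y_n + 1/7·y_{n+1}] ⇒ (1 − 1/7z)y_{n+1} = (1 + 6/7z)y_n
  R(z) = (1 + 6/7z)/(1 − 1/7z).

Solve |R(x)|<1 on ℝ⁻.
x=-0.72: |R|=0.3472
R=−1: 1+6/7x = −1+1/7x ⇒ -5/7x=2 ⇒ x=2/(-5/7)=-2.8000
Confirm numerically:
  x=-2.607: |R|=0.89955 <1
  x=-2.298: |R|=0.73005 <1
  x=-1.635: |R|=0.32542 <1
  x=-1.626: |R|=0.31950 <1
  x=-2.986: |R|=1.09313 >1
  x=-2.845: |R|=1.02285 >1
So |R|<1 on (-2.8000, 0).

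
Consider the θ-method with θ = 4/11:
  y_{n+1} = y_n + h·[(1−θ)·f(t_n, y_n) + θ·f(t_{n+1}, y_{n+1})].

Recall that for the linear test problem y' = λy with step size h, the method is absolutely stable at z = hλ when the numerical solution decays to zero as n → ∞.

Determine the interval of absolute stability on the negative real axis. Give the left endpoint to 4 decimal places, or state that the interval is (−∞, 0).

With y'=λy (z=hλ):
  y_{n+1} = y_n + z·[7/11·y_n + 4/11·y_{n+1}] ⇒ (1 − 4/11z)y_{n+1} = (1 + 7/11z)y_n
  ⇒ R(z) = (1 + 7/11z)/(1 − 4/11z).

Boundary: |R(x)|=1, x<0.
x=-1.52: |R|=0.0211
R=−1: 1+7/11x = −1+4/11x ⇒ -3/11x=2 ⇒ x=2/(-3/11)=-7.3333
Confirm numerically:
  x=-4.906: |R|=0.76221 <1
  x=-4.745: |R|=0.74099 <1
  x=-4.504: |R|=0.70747 <1
  x=-4.273: |R|=0.67318 <1
  x=-7.904: |R|=1.04017 >1
  x=-7.893: |R|=1.03944 >1
Stable set (-7.3333, 0).

z∈(-7.3333,0).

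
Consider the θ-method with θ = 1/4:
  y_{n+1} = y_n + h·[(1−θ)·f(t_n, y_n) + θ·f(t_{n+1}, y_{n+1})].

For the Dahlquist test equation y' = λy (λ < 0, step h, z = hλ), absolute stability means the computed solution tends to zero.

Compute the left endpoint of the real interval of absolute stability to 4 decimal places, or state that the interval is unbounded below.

left endpoint -4.0000.

Test eqn y'=λy, z=hλ:
  y_{n+1} = y_n + z·[3/4·y_n + 1/4·y_{n+1}] ⇒ (1 − 1/4z)y_{n+1} = (1 + 3/4z)y_n
  R(z) = (1 + 3/4z)/(1 − 1/4z).

Need |R(x)|<1, x<0.
x=-1.63: |R|=0.1581
R=−1: 1+3/4x = −1+1/4x ⇒ -1/2x=2 ⇒ x=2/(-1/2)=-4.0000
Confirm numerically:
  x=-3.972: |R|=0.99298 <1
  x=-3.311: |R|=0.81152 <1
  x=-2.108: |R|=0.38048 <1
  x=-4.336: |R|=1.08061 >1
  x=-4.231: |R|=1.05613 >1
Stable set (-4.0000, 0).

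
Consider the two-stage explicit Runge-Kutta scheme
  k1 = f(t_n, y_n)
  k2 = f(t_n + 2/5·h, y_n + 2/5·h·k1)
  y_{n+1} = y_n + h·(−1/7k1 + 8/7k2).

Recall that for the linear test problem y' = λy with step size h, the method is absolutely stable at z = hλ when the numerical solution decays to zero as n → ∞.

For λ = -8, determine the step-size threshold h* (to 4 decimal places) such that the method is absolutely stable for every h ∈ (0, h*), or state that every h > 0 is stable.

On y'=λy, z=hλ:
  k1=λy_n ⇒ h·k1=z·y_n;  k2=λ(1+2/5z)y_n ⇒ h·k2=z(1+2/5z)y_n
  y_{n+1}/y_n = 1 − 1/7z + 8/7z(1+2/5z) = 1 + z + 16/35z²
  R(z) = 1 + z + 16/35z².

Solve |R(x)|<1 on ℝ⁻.
x=-1.08: |R|=0.4532
R=1: x+16/35x²=0 ⇒ x=−35/16=-2.1875; min R=1−1/(4·16/35)=0.4531>−1
Confirm numerically:
  x=-2.156: |R|=0.96895 <1
  x=-2.015: |R|=0.84110 <1
  x=-1.666: |R|=0.60283 <1
  x=-1.475: |R|=0.51957 <1
  x=-2.474: |R|=1.32402 >1
  x=-2.324: |R|=1.14502 >1
Interval (-2.1875, 0).

(-2.1875,0); λ=-8 ⇒ h* = (35/16)/8 = 0.2734.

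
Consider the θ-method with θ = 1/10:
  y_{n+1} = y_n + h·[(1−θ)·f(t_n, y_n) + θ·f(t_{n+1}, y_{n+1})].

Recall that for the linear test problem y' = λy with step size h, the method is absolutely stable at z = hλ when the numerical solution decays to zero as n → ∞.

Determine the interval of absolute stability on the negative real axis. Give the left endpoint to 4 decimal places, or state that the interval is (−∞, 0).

z∈(-2.5000,0).

On y'=λy, z=hλ:
  y_{n+1} = y_n + z·[9/10·y_n + 1/10·y_{n+1}] ⇒ (1 − 1/10z)y_{n+1} = (1 + 9/10z)y_n
  Hence R(z) = (1 + 9/10z)/(1 − 1/10z).

Boundary: |R(x)|=1, x<0.
x=-0.76: |R|=0.2937
R=−1: 1+9/10x = −1+1/10x ⇒ -4/5x=2 ⇒ x=2/(-4/5)=-2.5000
Confirm numerically:
  x=-2.420: |R|=0.94847 <1
  x=-2.408: |R|=0.94068 <1
  x=-1.625: |R|=0.39785 <1
  x=-1.246: |R|=0.10795 <1
  x=-2.970: |R|=1.28990 >1
  x=-2.749: |R|=1.15625 >1
So |R|<1 on (-2.5000, 0).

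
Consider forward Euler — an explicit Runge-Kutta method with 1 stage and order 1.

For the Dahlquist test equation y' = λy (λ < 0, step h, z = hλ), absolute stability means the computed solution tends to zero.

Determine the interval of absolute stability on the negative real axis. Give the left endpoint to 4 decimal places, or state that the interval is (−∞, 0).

Test eqn y'=λy, z=hλ:
  order 1, 1-stage ⇒ R(z)=1+z
  (e.g. R(-0.33)=0.67000, |R|=0.67000)

Solve |R(x)|<1 on ℝ⁻.
x=-0.33: |R|=0.6700
|R(-2.29)|=1.2900 |R(-1.94)|=0.9400 |R(-1.65)|=0.6500
Bisect:
  x_lo=-2.5272 |R|=1.5272  x_hi=-0.2022 |R|=0.7978
  mid=-1.36469 |R|=0.36469 →hi
  mid=-1.94595 |R|=0.94595 →hi
  mid=-2.23657 |R|=1.23657 →lo
  mid=-2.09126 |R|=1.09126 →lo
  mid=-2.01860 |R|=1.01860 →lo
  mid=-1.98227 |R|=0.98227 →hi
  mid=-2.00044 |R|=1.00044 →lo
  ...
  [-2.00001,-1.99987] ⇒ x*=-2.0000
Interval (-2.0000, 0).

z∈(-2.0000,0).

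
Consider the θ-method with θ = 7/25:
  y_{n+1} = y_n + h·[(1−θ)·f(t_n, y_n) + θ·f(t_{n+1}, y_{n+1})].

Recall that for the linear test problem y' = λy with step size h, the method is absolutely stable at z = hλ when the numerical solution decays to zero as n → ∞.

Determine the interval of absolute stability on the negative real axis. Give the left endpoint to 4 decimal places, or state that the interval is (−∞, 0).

Test eqn y'=λy, z=hλ:
  y_{n+1} = y_n + z·[18/25·y_n + 7/25·y_{n+1}] ⇒ (1 − 7/25z)y_{n+1} = (1 + 18/25z)y_n
  Hence R(z) = (1 + 18/25z)/(1 − 7/25z).

Boundary: |R(x)|=1, x<0.
x=-1.71: |R|=0.1563
R=−1: 1+18/25x = −1+7/25x ⇒ -11/25x=2 ⇒ x=2/(-11/25)=-4.5455
Confirm numerically:
  x=-4.524: |R|=0.99584 <1
  x=-3.487: |R|=0.76435 <1
  x=-3.189: |R|=0.68470 <1
  x=-5.130: |R|=1.10557 >1
  x=-4.574: |R|=1.00551 >1
Interval (-4.5455, 0).

z∈(-4.5455,0).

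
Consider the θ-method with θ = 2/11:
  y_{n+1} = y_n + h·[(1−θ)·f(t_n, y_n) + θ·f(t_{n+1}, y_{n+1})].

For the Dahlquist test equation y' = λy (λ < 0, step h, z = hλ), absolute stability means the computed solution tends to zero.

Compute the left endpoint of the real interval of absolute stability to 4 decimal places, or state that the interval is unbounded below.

With y'=λy (z=hλ):
  y_{n+1} = y_n + z·[9/11·y_n + 2/11·y_{n+1}] ⇒ (1 − 2/11z)y_{n+1} = (1 + 9/11z)y_n
  ⇒ R(z) = (1 + 9/11z)/(1 − 2/11z).

Boundary: |R(x)|=1, x<0.
x=-1.16: |R|=0.0420
R=−1: 1+9/11x = −1+2/11x ⇒ -7/11x=2 ⇒ x=2/(-7/11)=-3.1429
Confirm numerically:
  x=-2.899: |R|=0.89838 <1
  x=-1.894: |R|=0.40885 <1
  x=-1.878: |R|=0.39997 <1
  x=-1.310: |R|=0.05800 <1
  x=-3.608: |R|=1.17874 >1
  x=-3.399: |R|=1.10074 >1
So |R|<1 on (-3.1429, 0).

z* = -3.1429.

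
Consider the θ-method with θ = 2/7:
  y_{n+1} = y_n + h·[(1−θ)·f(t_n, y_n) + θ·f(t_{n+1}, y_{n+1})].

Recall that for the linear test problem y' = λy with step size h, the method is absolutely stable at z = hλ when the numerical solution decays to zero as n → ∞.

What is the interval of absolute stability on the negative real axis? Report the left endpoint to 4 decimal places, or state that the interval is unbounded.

Test eqn y'=λy, z=hλ:
  y_{n+1} = y_n + z·[5/7·y_n + 2/7·y_{n+1}] ⇒ (1 − 2/7z)y_{n+1} = (1 + 5/7z)y_n
  so R(z) = (1 + 5/7z)/(1 − 2/7z).

Boundary: |R(x)|=1, x<0.
x=-0.96: |R|=0.2466
R=−1: 1+5/7x = −1+2/7x ⇒ -3/7x=2 ⇒ x=2/(-3/7)=-4.6667
Confirm numerically:
  x=-4.240: |R|=0.91731 <1
  x=-4.071: |R|=0.88198 <1
  x=-3.762: |R|=0.81314 <1
  x=-2.540: |R|=0.47185 <1
  x=-4.955: |R|=1.05115 >1
  x=-4.826: |R|=1.02871 >1
So |R|<1 on (-4.6667, 0).

z∈(-4.6667,0).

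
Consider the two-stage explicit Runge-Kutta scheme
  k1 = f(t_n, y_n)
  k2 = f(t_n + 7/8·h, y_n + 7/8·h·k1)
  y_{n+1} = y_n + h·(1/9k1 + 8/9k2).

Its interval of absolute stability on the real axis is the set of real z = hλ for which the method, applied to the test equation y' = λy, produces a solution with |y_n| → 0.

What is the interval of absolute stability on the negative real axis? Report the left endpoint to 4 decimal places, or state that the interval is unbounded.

Test eqn y'=λy, z=hλ:
  k1=λy_n ⇒ h·k1=z·y_n;  k2=λ(1+7/8z)y_n ⇒ h·k2=z(1+7/8z)y_n
  y_{n+1}/y_n = 1 + 1/9z + 8/9z(1+7/8z) = 1 + z + 7/9z²
  Hence R(z) = 1 + z + 7/9z².

Need |R(x)|<1, x<0.
x=-1.21: |R|=0.9287
R=1: x+7/9x²=0 ⇒ x=−9/7=-1.2857; min R=1−1/(4·7/9)=0.6786>−1
Confirm numerically:
  x=-0.987: |R|=0.77069 <1
  x=-0.960: |R|=0.75680 <1
  x=-0.747: |R|=0.68701 <1
  x=-1.845: |R|=1.80258 >1
  x=-1.627: |R|=1.43188 >1
  x=-1.445: |R|=1.17902 >1
Interval (-1.2857, 0).

(-1.2857, 0).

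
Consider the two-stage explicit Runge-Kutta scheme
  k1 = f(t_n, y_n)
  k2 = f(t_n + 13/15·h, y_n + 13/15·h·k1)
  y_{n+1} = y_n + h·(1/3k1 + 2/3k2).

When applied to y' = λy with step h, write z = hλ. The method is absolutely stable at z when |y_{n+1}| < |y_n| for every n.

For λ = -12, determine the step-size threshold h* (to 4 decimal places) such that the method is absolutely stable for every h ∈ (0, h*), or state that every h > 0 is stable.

With y'=λy (z=hλ):
  k1=λy_n ⇒ h·k1=z·y_n;  k2=λ(1+13/15z)y_n ⇒ h·k2=z(1+13/15z)y_n
  y_{n+1}/y_n = 1 + 1/3z + 2/3z(1+13/15z) = 1 + z + 26/45z²
  Hence R(z) = 1 + z + 26/45z².

Find x<0 with |R(x)|<1.
x=-0.37: |R|=0.7091
R=1: x+26/45x²=0 ⇒ x=−45/26=-1.7308; min R=1−1/(4·26/45)=0.5673>−1
Confirm numerically:
  x=-1.601: |R|=0.87996 <1
  x=-1.516: |R|=0.81188 <1
  x=-1.194: |R|=0.62970 <1
  x=-0.799: |R|=0.56985 <1
  x=-2.287: |R|=1.73499 >1
  x=-1.789: |R|=1.06019 >1
So |R|<1 on (-1.7308, 0).

(-1.7308,0); λ=-12 ⇒ h* = (45/26)/12 = 0.1442.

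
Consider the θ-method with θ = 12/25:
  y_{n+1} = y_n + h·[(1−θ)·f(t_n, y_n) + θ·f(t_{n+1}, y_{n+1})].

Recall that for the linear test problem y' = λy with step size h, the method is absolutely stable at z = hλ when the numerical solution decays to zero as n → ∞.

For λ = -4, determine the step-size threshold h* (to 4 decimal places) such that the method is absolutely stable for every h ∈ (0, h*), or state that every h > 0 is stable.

(-50.0000,0); λ=-4 ⇒ h* = (50)/4 = 12.5000.

Test eqn y'=λy, z=hλ:
  y_{n+1} = y_n + z·[13/25·y_n + 12/25·y_{n+1}] ⇒ (1 − 12/25z)y_{n+1} = (1 + 13/25z)y_n
  ⇒ R(z) = (1 + 13/25z)/(1 − 12/25z).

Solve |R(x)|<1 on ℝ⁻.
x=-1.55: |R|=0.1112
R=−1: 1+13/25x = −1+12/25x ⇒ -1/25x=2 ⇒ x=2/(-1/25)=-50.0000
Confirm numerically:
  x=-40.983: |R|=0.98255 <1
  x=-38.497: |R|=0.97638 <1
  x=-29.960: |R|=0.94788 <1
  x=-50.155: |R|=1.00025 >1
  x=-50.108: |R|=1.00017 >1
  x=-50.077: |R|=1.00012 >1
So |R|<1 on (-50.0000, 0).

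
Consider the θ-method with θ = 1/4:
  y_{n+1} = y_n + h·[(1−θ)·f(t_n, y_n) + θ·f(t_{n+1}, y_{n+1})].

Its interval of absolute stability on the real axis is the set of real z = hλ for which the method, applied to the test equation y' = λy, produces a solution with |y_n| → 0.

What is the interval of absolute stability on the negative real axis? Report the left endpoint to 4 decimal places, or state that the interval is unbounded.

Set f=λy, z=hλ:
  y_{n+1} = y_n + z·[3/4·y_n + 1/4·y_{n+1}] ⇒ (1 − 1/4z)y_{n+1} = (1 + 3/4z)y_n
  ⇒ R(z) = (1 + 3/4z)/(1 − 1/4z).

Boundary: |R(x)|=1, x<0.
x=-1.52: |R|=0.1014
R=−1: 1+3/4x = −1+1/4x ⇒ -1/2x=2 ⇒ x=2/(-1/2)=-4.0000
Confirm numerically:
  x=-3.620: |R|=0.90026 <1
  x=-3.507: |R|=0.86866 <1
  x=-2.726: |R|=0.62117 <1
  x=-1.935: |R|=0.30413 <1
  x=-4.139: |R|=1.03416 >1
  x=-4.040: |R|=1.00995 >1
Interval (-4.0000, 0).

(-4.0000, 0).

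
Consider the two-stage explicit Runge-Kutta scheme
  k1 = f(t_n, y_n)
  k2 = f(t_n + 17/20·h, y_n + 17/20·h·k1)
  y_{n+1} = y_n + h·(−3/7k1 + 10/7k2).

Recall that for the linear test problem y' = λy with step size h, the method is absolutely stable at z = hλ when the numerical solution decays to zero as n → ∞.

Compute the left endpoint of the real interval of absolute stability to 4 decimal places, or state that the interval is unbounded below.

z* = -0.8235.

With y'=λy (z=hλ):
  k1=λy_n ⇒ h·k1=z·y_n;  k2=λ(1+17/20z)y_n ⇒ h·k2=z(1+17/20z)y_n
  y_{n+1}/y_n = 1 − 3/7z + 10/7z(1+17/20z) = 1 + z + 17/14z²
  R(z) = 1 + z + 17/14z².

Solve |R(x)|<1 on ℝ⁻.
x=-0.44: |R|=0.7951
R=1: x+17/14x²=0 ⇒ x=−14/17=-0.8235; min R=1−1/(4·17/14)=0.7941>−1
Confirm numerically:
  x=-0.660: |R|=0.86894 <1
  x=-0.490: |R|=0.80155 <1
  x=-0.406: |R|=0.79416 <1
  x=-1.298: |R|=1.74783 >1
  x=-0.908: |R|=1.09313 >1
Stable set (-0.8235, 0).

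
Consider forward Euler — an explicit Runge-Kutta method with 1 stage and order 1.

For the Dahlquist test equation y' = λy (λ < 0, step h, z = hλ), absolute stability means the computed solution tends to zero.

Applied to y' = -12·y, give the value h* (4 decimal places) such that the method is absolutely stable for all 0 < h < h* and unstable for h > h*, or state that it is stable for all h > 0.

Set f=λy, z=hλ:
  order 1, 1-stage ⇒ R(z)=1+z
  (e.g. R(-1.65)=-0.65000, |R|=0.65000)

Boundary: |R(x)|=1, x<0.
x=-1.65: |R|=0.6500
|R(-1.14)|=0.1400 |R(-0.86)|=0.1400 |R(-0.78)|=0.2200
Bisect:
  x_lo=-2.5556 |R|=1.5556  x_hi=-0.3373 |R|=0.6627
  mid=-1.44644 |R|=0.44644 →hi
  mid=-2.00103 |R|=1.00103 →lo
  mid=-1.72374 |R|=0.72374 →hi
  mid=-1.86238 |R|=0.86238 →hi
  mid=-1.93170 |R|=0.93170 →hi
  mid=-1.96637 |R|=0.96637 →hi
  mid=-1.98370 |R|=0.98370 →hi
  mid=-1.99236 |R|=0.99236 →hi
  mid=-1.99669 |R|=0.99669 →hi
  mid=-1.99886 |R|=0.99886 →hi
  ...
  [-2.00008,-1.99994] ⇒ x*=-2.0000
So |R|<1 on (-2.0000, 0).

(-2.0000,0); λ=-12 ⇒ h* = 0.1667.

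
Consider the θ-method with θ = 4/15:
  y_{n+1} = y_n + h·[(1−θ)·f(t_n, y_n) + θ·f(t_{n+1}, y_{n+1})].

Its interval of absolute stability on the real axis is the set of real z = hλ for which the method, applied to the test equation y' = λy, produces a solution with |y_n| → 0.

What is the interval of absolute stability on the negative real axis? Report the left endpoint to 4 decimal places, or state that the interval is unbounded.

z∈(-4.2857,0).

On y'=λy, z=hλ:
  y_{n+1} = y_n + z·[11/15·y_n + 4/15·y_{n+1}] ⇒ (1 − 4/15z)y_{n+1} = (1 + 11/15z)y_n
  Hence R(z) = (1 + 11/15z)/(1 − 4/15z).

Need |R(x)|<1, x<0.
x=-0.99: |R|=0.2168
R=−1: 1+11/15x = −1+4/15x ⇒ -7/15x=2 ⇒ x=2/(-7/15)=-4.2857
Confirm numerically:
  x=-3.654: |R|=0.85069 <1
  x=-3.342: |R|=0.76713 <1
  x=-1.992: |R|=0.30094 <1
  x=-4.710: |R|=1.08777 >1
  x=-4.433: |R|=1.03150 >1
Stable set (-4.2857, 0).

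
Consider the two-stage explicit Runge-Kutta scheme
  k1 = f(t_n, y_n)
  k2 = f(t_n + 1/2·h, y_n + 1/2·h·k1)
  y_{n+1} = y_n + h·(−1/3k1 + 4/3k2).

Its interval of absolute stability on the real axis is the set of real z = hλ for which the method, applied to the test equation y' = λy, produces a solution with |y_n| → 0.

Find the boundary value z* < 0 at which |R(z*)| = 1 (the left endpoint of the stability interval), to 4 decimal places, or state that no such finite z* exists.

z* = -1.5000.

Set f=λy, z=hλ:
  k1=λy_n ⇒ h·k1=z·y_n;  k2=λ(1+1/2z)y_n ⇒ h·k2=z(1+1/2z)y_n
  y_{n+1}/y_n = 1 − 1/3z + 4/3z(1+1/2z) = 1 + z + 2/3z²
  Hence R(z) = 1 + z + 2/3z².

Find x<0 with |R(x)|<1.
x=-0.43: |R|=0.6933
R=1: x+2/3x²=0 ⇒ x=−3/2=-1.5000; min R=1−1/(4·2/3)=0.6250>−1
Confirm numerically:
  x=-1.467: |R|=0.96773 <1
  x=-1.004: |R|=0.66801 <1
  x=-0.825: |R|=0.62875 <1
  x=-1.773: |R|=1.32269 >1
  x=-1.632: |R|=1.14362 >1
So |R|<1 on (-1.5000, 0).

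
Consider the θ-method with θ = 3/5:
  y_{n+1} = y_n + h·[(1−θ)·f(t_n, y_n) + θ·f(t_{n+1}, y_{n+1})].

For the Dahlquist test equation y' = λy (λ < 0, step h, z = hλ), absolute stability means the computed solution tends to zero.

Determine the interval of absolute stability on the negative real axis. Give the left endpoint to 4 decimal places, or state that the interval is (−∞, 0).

Test eqn y'=λy, z=hλ:
  y_{n+1} = y_n + z·[2/5·y_n + 3/5·y_{n+1}] ⇒ (1 − 3/5z)y_{n+1} = (1 + 2/5z)y_n
  Hence R(z) = (1 + 2/5z)/(1 − 3/5z).

Boundary: |R(x)|=1, x<0.
x=-0.97: |R|=0.3869
x=-2: |R|=0.0909
x=-10: |R|=0.4286
x=-100: |R|=0.6393
θ=3/5≥1/2 ⇒ |1+2/5x|<|1−3/5x| ∀x<0 ⇒ stable on all of ℝ⁻.

unbounded; (−∞, 0).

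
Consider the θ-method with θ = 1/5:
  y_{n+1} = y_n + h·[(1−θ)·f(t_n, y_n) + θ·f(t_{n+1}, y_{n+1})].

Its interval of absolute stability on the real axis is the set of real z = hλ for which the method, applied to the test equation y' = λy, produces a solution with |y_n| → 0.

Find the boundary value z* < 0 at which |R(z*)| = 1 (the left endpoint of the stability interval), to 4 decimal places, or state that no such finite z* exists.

left endpoint -3.3333.

On y'=λy, z=hλ:
  y_{n+1} = y_n + z·[4/5·y_n + 1/5·y_{n+1}] ⇒ (1 − 1/5z)y_{n+1} = (1 + 4/5z)y_n
  R(z) = (1 + 4/5z)/(1 − 1/5z).

Find x<0 with |R(x)|<1.
x=-0.84: |R|=0.2808
R=−1: 1+4/5x = −1+1/5x ⇒ -3/5x=2 ⇒ x=2/(-3/5)=-3.3333
Confirm numerically:
  x=-3.240: |R|=0.96602 <1
  x=-2.045: |R|=0.45138 <1
  x=-1.693: |R|=0.26475 <1
  x=-3.732: |R|=1.13697 >1
  x=-3.431: |R|=1.03475 >1
Interval (-3.3333, 0).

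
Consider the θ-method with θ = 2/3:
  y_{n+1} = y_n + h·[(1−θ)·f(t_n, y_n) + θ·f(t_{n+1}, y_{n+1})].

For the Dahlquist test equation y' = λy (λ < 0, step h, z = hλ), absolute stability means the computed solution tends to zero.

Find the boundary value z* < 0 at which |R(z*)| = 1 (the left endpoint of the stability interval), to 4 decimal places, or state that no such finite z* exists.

With y'=λy (z=hλ):
  y_{n+1} = y_n + z·[1/3·y_n + 2/3·y_{n+1}] ⇒ (1 − 2/3z)y_{n+1} = (1 + 1/3z)y_n
  R(z) = (1 + 1/3z)/(1 − 2/3z).

Boundary: |R(x)|=1, x<0.
x=-1.43: |R|=0.2679
x=-2: |R|=0.1429
x=-10: |R|=0.3043
x=-100: |R|=0.4778
θ=2/3≥1/2 ⇒ |1+1/3x|<|1−2/3x| ∀x<0 ⇒ interval (−∞,0).

interval (−∞, 0).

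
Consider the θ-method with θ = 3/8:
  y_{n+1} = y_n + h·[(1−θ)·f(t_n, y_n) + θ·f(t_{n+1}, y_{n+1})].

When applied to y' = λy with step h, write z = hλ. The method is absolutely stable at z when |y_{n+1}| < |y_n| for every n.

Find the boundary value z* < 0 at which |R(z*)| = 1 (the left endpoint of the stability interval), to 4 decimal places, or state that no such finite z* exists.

With y'=λy (z=hλ):
  y_{n+1} = y_n + z·[5/8·y_n + 3/8·y_{n+1}] ⇒ (1 − 3/8z)y_{n+1} = (1 + 5/8z)y_n
  so R(z) = (1 + 5/8z)/(1 − 3/8z).

Solve |R(x)|<1 on ℝ⁻.
x=-0.49: |R|=0.5861
R=−1: 1+5/8x = −1+3/8x ⇒ -1/4x=2 ⇒ x=2/(-1/4)=-8.0000
Confirm numerically:
  x=-7.879: |R|=0.99235 <1
  x=-6.540: |R|=0.89428 <1
  x=-5.303: |R|=0.77439 <1
  x=-8.225: |R|=1.01377 >1
  x=-8.166: |R|=1.01022 >1
Interval (-8.0000, 0).

left endpoint -8.0000.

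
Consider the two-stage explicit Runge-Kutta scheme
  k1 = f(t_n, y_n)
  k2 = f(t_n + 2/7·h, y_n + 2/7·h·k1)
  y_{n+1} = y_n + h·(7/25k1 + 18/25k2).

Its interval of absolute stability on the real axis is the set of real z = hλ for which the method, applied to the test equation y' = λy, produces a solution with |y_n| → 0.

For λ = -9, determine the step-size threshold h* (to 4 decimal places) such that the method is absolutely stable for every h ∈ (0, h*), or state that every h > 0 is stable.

(-4.8611,0); λ=-9 ⇒ h* = (175/36)/9 = 0.5401.

Set f=λy, z=hλ:
  k1=λy_n ⇒ h·k1=z·y_n;  k2=λ(1+2/7z)y_n ⇒ h·k2=z(1+2/7z)y_n
  y_{n+1}/y_n = 1 + 7/25z + 18/25z(1+2/7z) = 1 + z + 36/175z²
  so R(z) = 1 + z + 36/175z².

Solve |R(x)|<1 on ℝ⁻.
x=-1.4: |R|=0.0032
R=1: x+36/175x²=0 ⇒ x=−175/36=-4.8611; min R=1−1/(4·36/175)=-0.2153>−1
Confirm numerically:
  x=-4.059: |R|=0.33024 <1
  x=-3.099: |R|=0.12336 <1
  x=-2.170: |R|=0.20131 <1
  x=-2.105: |R|=0.19347 <1
  x=-5.019: |R|=1.16302 >1
  x=-4.999: |R|=1.14180 >1
Interval (-4.8611, 0).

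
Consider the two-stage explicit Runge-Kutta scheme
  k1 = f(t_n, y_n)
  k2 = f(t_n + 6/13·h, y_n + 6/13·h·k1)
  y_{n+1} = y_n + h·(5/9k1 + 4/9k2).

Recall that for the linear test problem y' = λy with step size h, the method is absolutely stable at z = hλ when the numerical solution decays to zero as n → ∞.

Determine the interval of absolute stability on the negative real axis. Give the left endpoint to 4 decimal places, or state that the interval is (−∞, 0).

z∈(-4.8750,0).

With y'=λy (z=hλ):
  k1=λy_n ⇒ h·k1=z·y_n;  k2=λ(1+6/13z)y_n ⇒ h·k2=z(1+6/13z)y_n
  y_{n+1}/y_n = 1 + 5/9z + 4/9z(1+6/13z) = 1 + z + 8/39z²
  ⇒ R(z) = 1 + z + 8/39z².

Solve |R(x)|<1 on ℝ⁻.
x=-1.6: |R|=0.0749
R=1: x+8/39x²=0 ⇒ x=−39/8=-4.8750; min R=1−1/(4·8/39)=-0.2188>−1
Confirm numerically:
  x=-4.804: |R|=0.93003 <1
  x=-3.537: |R|=0.02923 <1
  x=-3.527: |R|=0.02474 <1
  x=-3.044: |R|=0.14330 <1
  x=-5.373: |R|=1.54887 >1
  x=-4.958: |R|=1.08441 >1
Stable set (-4.8750, 0).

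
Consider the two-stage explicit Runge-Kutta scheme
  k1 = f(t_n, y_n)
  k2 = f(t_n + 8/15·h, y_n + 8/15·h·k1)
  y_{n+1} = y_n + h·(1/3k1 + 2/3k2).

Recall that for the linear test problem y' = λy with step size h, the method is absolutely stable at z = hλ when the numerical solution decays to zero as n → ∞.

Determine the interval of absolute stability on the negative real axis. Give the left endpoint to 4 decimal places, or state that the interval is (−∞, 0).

With y'=λy (z=hλ):
  k1=λy_n ⇒ h·k1=z·y_n;  k2=λ(1+8/15z)y_n ⇒ h·k2=z(1+8/15z)y_n
  y_{n+1}/y_n = 1 + 1/3z + 2/3z(1+8/15z) = 1 + z + 16/45z²
  so R(z) = 1 + z + 16/45z².

Boundary: |R(x)|=1, x<0.
x=-0.9: |R|=0.3880
R=1: x+16/45x²=0 ⇒ x=−45/16=-2.8125; min R=1−1/(4·16/45)=0.2969>−1
Confirm numerically:
  x=-2.304: |R|=0.58344 <1
  x=-2.258: |R|=0.55482 <1
  x=-1.709: |R|=0.32946 <1
  x=-3.098: |R|=1.31448 >1
  x=-3.046: |R|=1.25289 >1
  x=-2.943: |R|=1.13656 >1
Stable set (-2.8125, 0).

z∈(-2.8125,0).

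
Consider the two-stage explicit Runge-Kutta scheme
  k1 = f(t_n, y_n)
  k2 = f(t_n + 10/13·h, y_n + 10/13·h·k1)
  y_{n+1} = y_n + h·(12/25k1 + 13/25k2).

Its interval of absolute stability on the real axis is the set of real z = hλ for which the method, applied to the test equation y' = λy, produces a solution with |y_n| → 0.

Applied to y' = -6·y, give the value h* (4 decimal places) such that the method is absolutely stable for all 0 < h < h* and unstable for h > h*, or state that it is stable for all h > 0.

(-2.5000,0); λ=-6 ⇒ h* = (5/2)/6 = 0.4167.

Test eqn y'=λy, z=hλ:
  k1=λy_n ⇒ h·k1=z·y_n;  k2=λ(1+10/13z)y_n ⇒ h·k2=z(1+10/13z)y_n
  y_{n+1}/y_n = 1 + 12/25z + 13/25z(1+10/13z) = 1 + z + 2/5z²
  Hence R(z) = 1 + z + 2/5z².

Find x<0 with |R(x)|<1.
x=-1.67: |R|=0.4456
R=1: x+2/5x²=0 ⇒ x=−5/2=-2.5000; min R=1−1/(4·2/5)=0.3750>−1
Confirm numerically:
  x=-2.364: |R|=0.87140 <1
  x=-2.172: |R|=0.71503 <1
  x=-2.160: |R|=0.70624 <1
  x=-1.773: |R|=0.48441 <1
  x=-3.065: |R|=1.69269 >1
  x=-2.667: |R|=1.17816 >1
  x=-2.624: |R|=1.13015 >1
Stable set (-2.5000, 0).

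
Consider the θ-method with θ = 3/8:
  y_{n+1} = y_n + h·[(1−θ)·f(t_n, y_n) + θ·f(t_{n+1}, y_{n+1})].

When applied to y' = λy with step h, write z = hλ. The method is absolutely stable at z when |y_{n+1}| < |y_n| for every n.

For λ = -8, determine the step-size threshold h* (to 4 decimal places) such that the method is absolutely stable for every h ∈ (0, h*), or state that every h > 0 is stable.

(-8.0000,0); λ=-8 ⇒ h* = (8)/8 = 1.0000.

On y'=λy, z=hλ:
  y_{n+1} = y_n + z·[5/8·y_n + 3/8·y_{n+1}] ⇒ (1 − 3/8z)y_{n+1} = (1 + 5/8z)y_n
  so R(z) = (1 + 5/8z)/(1 − 3/8z).

Solve |R(x)|<1 on ℝ⁻.
x=-0.41: |R|=0.6446
R=−1: 1+5/8x = −1+3/8x ⇒ -1/4x=2 ⇒ x=2/(-1/4)=-8.0000
Confirm numerically:
  x=-7.578: |R|=0.97254 <1
  x=-7.176: |R|=0.94419 <1
  x=-3.793: |R|=0.56582 <1
  x=-8.582: |R|=1.03449 >1
  x=-8.444: |R|=1.02664 >1
  x=-8.439: |R|=1.02635 >1
Stable set (-8.0000, 0).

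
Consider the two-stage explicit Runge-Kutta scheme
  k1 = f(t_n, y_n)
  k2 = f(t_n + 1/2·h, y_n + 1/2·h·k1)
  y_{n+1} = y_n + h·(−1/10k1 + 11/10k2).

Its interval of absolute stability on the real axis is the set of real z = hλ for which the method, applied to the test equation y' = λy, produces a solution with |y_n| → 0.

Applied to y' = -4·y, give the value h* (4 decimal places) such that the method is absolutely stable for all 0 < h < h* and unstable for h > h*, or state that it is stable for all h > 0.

(-1.8182,0); λ=-4 ⇒ h* = (20/11)/4 = 0.4545.

On y'=λy, z=hλ:
  k1=λy_n ⇒ h·k1=z·y_n;  k2=λ(1+1/2z)y_n ⇒ h·k2=z(1+1/2z)y_n
  y_{n+1}/y_n = 1 − 1/10z + 11/10z(1+1/2z) = 1 + z + 11/20z²
  ⇒ R(z) = 1 + z + 11/20z².

Find x<0 with |R(x)|<1.
x=-1.18: |R|=0.5858
R=1: x+11/20x²=0 ⇒ x=−20/11=-1.8182; min R=1−1/(4·11/20)=0.5455>−1
Confirm numerically:
  x=-1.510: |R|=0.74406 <1
  x=-1.354: |R|=0.65432 <1
  x=-1.352: |R|=0.65335 <1
  x=-1.321: |R|=0.63877 <1
  x=-2.163: |R|=1.41021 >1
  x=-2.139: |R|=1.37743 >1
  x=-2.127: |R|=1.36127 >1
Interval (-1.8182, 0).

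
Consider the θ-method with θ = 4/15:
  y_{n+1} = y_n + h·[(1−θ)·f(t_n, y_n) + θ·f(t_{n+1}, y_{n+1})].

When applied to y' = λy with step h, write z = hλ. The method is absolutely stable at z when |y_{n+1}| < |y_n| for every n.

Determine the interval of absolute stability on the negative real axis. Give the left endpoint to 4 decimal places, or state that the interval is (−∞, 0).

With y'=λy (z=hλ):
  y_{n+1} = y_n + z·[11/15·y_n + 4/15·y_{n+1}] ⇒ (1 − 4/15z)y_{n+1} = (1 + 11/15z)y_n
  R(z) = (1 + 11/15z)/(1 − 4/15z).

Need |R(x)|<1, x<0.
x=-0.59: |R|=0.4902
R=−1: 1+11/15x = −1+4/15x ⇒ -7/15x=2 ⇒ x=2/(-7/15)=-4.2857
Confirm numerically:
  x=-4.155: |R|=0.97106 <1
  x=-3.700: |R|=0.86242 <1
  x=-2.055: |R|=0.32752 <1
  x=-1.716: |R|=0.17728 <1
  x=-4.804: |R|=1.10603 >1
  x=-4.780: |R|=1.10141 >1
  x=-4.620: |R|=1.06989 >1
Interval (-4.2857, 0).

z∈(-4.2857,0).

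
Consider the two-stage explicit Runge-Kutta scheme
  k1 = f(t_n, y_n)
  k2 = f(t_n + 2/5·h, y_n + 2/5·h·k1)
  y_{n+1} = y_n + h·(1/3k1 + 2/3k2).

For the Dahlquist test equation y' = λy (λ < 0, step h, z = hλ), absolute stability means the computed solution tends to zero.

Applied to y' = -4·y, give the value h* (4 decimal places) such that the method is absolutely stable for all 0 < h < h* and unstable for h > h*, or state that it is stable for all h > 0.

Test eqn y'=λy, z=hλ:
  k1=λy_n ⇒ h·k1=z·y_n;  k2=λ(1+2/5z)y_n ⇒ h·k2=z(1+2/5z)y_n
  y_{n+1}/y_n = 1 + 1/3z + 2/3z(1+2/5z) = 1 + z + 4/15z²
  Hence R(z) = 1 + z + 4/15z².

Find x<0 with |R(x)|<1.
x=-1.17: |R|=0.1950
R=1: x+4/15x²=0 ⇒ x=−15/4=-3.7500; min R=1−1/(4·4/15)=0.0625>−1
Confirm numerically:
  x=-3.383: |R|=0.66892 <1
  x=-2.746: |R|=0.26480 <1
  x=-2.092: |R|=0.07506 <1
  x=-4.322: |R|=1.65925 >1
  x=-4.312: |R|=1.64623 >1
  x=-4.219: |R|=1.52766 >1
So |R|<1 on (-3.7500, 0).

(-3.7500,0); λ=-4 ⇒ h* = (15/4)/4 = 0.9375.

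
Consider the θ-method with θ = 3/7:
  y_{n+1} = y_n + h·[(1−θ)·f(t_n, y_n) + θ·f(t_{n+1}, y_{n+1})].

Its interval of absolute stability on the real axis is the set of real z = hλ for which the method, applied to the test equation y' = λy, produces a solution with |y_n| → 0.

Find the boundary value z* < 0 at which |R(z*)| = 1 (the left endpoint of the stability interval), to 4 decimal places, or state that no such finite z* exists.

z* = -14.0000.

With y'=λy (z=hλ):
  y_{n+1} = y_n + z·[4/7·y_n + 3/7·y_{n+1}] ⇒ (1 − 3/7z)y_{n+1} = (1 + 4/7z)y_n
  R(z) = (1 + 4/7z)/(1 − 3/7z).

Find x<0 with |R(x)|<1.
x=-1.74: |R|=0.0033
R=−1: 1+4/7x = −1+3/7x ⇒ -1/7x=2 ⇒ x=2/(-1/7)=-14.0000
Confirm numerically:
  x=-9.026: |R|=0.85404 <1
  x=-9.006: |R|=0.85320 <1
  x=-7.496: |R|=0.77944 <1
  x=-14.471: |R|=1.00934 >1
  x=-14.411: |R|=1.00818 >1
  x=-14.262: |R|=1.00526 >1
So |R|<1 on (-14.0000, 0).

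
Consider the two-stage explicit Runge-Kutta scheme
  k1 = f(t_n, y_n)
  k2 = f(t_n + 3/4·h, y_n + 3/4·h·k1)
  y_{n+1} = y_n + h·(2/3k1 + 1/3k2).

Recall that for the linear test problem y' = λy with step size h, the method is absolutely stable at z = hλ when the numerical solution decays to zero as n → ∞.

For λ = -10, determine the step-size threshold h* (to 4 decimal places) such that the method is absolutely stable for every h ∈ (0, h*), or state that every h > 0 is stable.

Set f=λy, z=hλ:
  k1=λy_n ⇒ h·k1=z·y_n;  k2=λ(1+3/4z)y_n ⇒ h·k2=z(1+3/4z)y_n
  y_{n+1}/y_n = 1 + 2/3z + 1/3z(1+3/4z) = 1 + z + 1/4z²
  Hence R(z) = 1 + z + 1/4z².

Find x<0 with |R(x)|<1.
x=-1.16: |R|=0.1764
R=1: x+1/4x²=0 ⇒ x=−4=-4.0000; min R=1−1/(4·1/4)=0.0000>−1
Confirm numerically:
  x=-3.298: |R|=0.42120 <1
  x=-2.958: |R|=0.22944 <1
  x=-1.995: |R|=0.00001 <1
  x=-1.713: |R|=0.02059 <1
  x=-4.560: |R|=1.63840 >1
  x=-4.415: |R|=1.45806 >1
So |R|<1 on (-4.0000, 0).

(-4.0000,0); λ=-10 ⇒ h* = (4)/10 = 0.4000.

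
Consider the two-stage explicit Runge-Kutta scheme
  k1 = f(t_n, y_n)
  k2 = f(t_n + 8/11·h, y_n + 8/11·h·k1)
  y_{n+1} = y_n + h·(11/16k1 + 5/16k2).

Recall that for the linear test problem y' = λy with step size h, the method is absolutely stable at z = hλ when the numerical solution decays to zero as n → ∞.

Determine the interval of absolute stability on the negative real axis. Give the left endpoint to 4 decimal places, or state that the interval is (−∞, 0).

With y'=λy (z=hλ):
  k1=λy_n ⇒ h·k1=z·y_n;  k2=λ(1+8/11z)y_n ⇒ h·k2=z(1+8/11z)y_n
  y_{n+1}/y_n = 1 + 11/16z + 5/16z(1+8/11z) = 1 + z + 5/22z²
  so R(z) = 1 + z + 5/22z².

Find x<0 with |R(x)|<1.
x=-0.79: |R|=0.3518
R=1: x+5/22x²=0 ⇒ x=−22/5=-4.4000; min R=1−1/(4·5/22)=-0.1000>−1
Confirm numerically:
  x=-3.888: |R|=0.54758 <1
  x=-3.546: |R|=0.31175 <1
  x=-3.211: |R|=0.13230 <1
  x=-4.943: |R|=1.61001 >1
  x=-4.531: |R|=1.13490 >1
So |R|<1 on (-4.4000, 0).

(-4.4000, 0).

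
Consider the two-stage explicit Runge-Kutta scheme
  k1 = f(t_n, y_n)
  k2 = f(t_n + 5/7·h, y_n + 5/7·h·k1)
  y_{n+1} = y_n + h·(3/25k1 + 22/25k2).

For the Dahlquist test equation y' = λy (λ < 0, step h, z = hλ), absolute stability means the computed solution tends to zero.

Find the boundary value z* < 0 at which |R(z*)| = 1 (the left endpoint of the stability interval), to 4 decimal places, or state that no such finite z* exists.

Test eqn y'=λy, z=hλ:
  k1=λy_n ⇒ h·k1=z·y_n;  k2=λ(1+5/7z)y_n ⇒ h·k2=z(1+5/7z)y_n
  y_{n+1}/y_n = 1 + 3/25z + 22/25z(1+5/7z) = 1 + z + 22/35z²
  R(z) = 1 + z + 22/35z².

Find x<0 with |R(x)|<1.
x=-1.37: |R|=0.8098
R=1: x+22/35x²=0 ⇒ x=−35/22=-1.5909; min R=1−1/(4·22/35)=0.6023>−1
Confirm numerically:
  x=-1.498: |R|=0.91252 <1
  x=-1.175: |R|=0.69282 <1
  x=-0.848: |R|=0.60401 <1
  x=-0.843: |R|=0.60369 <1
  x=-1.911: |R|=1.38449 >1
  x=-1.761: |R|=1.18828 >1
So |R|<1 on (-1.5909, 0).

z* = -1.5909.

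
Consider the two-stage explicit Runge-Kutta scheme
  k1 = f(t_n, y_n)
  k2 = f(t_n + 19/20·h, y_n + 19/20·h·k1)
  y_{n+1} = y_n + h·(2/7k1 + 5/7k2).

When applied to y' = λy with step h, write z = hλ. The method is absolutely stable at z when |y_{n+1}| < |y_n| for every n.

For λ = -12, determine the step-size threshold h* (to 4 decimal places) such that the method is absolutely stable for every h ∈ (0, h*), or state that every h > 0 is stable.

(-1.4737,0); λ=-12 ⇒ h* = (28/19)/12 = 0.1228.

On y'=λy, z=hλ:
  k1=λy_n ⇒ h·k1=z·y_n;  k2=λ(1+19/20z)y_n ⇒ h·k2=z(1+19/20z)y_n
  y_{n+1}/y_n = 1 + 2/7z + 5/7z(1+19/20z) = 1 + z + 19/28z²
  so R(z) = 1 + z + 19/28z².

Find x<0 with |R(x)|<1.
x=-1.54: |R|=1.0693
R=1: x+19/28x²=0 ⇒ x=−28/19=-1.4737; min R=1−1/(4·19/28)=0.6316>−1
Confirm numerically:
  x=-1.168: |R|=0.75772 <1
  x=-1.148: |R|=0.74629 <1
  x=-1.118: |R|=0.73016 <1
  x=-2.051: |R|=1.80348 >1
  x=-1.617: |R|=1.15725 >1
  x=-1.500: |R|=1.02679 >1
Stable set (-1.4737, 0).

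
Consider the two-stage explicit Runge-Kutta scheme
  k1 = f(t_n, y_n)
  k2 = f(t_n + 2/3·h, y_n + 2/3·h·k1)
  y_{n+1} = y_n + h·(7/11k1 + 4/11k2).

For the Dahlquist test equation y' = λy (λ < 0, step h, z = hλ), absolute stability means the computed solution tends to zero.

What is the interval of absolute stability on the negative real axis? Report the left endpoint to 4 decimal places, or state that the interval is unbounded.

Test eqn y'=λy, z=hλ:
  k1=λy_n ⇒ h·k1=z·y_n;  k2=λ(1+2/3z)y_n ⇒ h·k2=z(1+2/3z)y_n
  y_{n+1}/y_n = 1 + 7/11z + 4/11z(1+2/3z) = 1 + z + 8/33z²
  so R(z) = 1 + z + 8/33z².

Need |R(x)|<1, x<0.
x=-1.23: |R|=0.1368
R=1: x+8/33x²=0 ⇒ x=−33/8=-4.1250; min R=1−1/(4·8/33)=-0.0312>−1
Confirm numerically:
  x=-3.024: |R|=0.19287 <1
  x=-2.317: |R|=0.01555 <1
  x=-1.882: |R|=0.02335 <1
  x=-4.505: |R|=1.41501 >1
  x=-4.226: |R|=1.10347 >1
Interval (-4.1250, 0).

(-4.1250, 0).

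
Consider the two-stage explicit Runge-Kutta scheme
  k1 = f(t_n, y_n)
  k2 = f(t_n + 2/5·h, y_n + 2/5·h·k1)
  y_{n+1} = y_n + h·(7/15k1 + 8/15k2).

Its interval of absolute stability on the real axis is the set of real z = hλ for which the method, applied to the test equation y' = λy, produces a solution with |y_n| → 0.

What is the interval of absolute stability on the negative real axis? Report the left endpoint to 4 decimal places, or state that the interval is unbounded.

z∈(-4.6875,0).

Test eqn y'=λy, z=hλ:
  k1=λy_n ⇒ h·k1=z·y_n;  k2=λ(1+2/5z)y_n ⇒ h·k2=z(1+2/5z)y_n
  y_{n+1}/y_n = 1 + 7/15z + 8/15z(1+2/5z) = 1 + z + 16/75z²
  ⇒ R(z) = 1 + z + 16/75z².

Boundary: |R(x)|=1, x<0.
x=-0.91: |R|=0.2667
R=1: x+16/75x²=0 ⇒ x=−75/16=-4.6875; min R=1−1/(4·16/75)=-0.1719>−1
Confirm numerically:
  x=-4.517: |R|=0.83570 <1
  x=-3.079: |R|=0.05655 <1
  x=-2.414: |R|=0.17082 <1
  x=-5.094: |R|=1.44175 >1
  x=-4.997: |R|=1.32994 >1
Stable set (-4.6875, 0).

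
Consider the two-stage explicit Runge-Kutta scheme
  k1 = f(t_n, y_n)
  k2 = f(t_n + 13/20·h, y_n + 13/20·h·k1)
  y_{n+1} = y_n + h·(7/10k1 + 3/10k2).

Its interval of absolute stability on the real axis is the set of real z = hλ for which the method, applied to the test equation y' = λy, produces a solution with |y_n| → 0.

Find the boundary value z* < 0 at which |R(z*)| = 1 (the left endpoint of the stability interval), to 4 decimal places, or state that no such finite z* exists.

z* = -5.1282.

Test eqn y'=λy, z=hλ:
  k1=λy_n ⇒ h·k1=z·y_n;  k2=λ(1+13/20z)y_n ⇒ h·k2=z(1+13/20z)y_n
  y_{n+1}/y_n = 1 + 7/10z + 3/10z(1+13/20z) = 1 + z + 39/200z²
  ⇒ R(z) = 1 + z + 39/200z².

Solve |R(x)|<1 on ℝ⁻.
x=-0.7: |R|=0.3955
R=1: x+39/200x²=0 ⇒ x=−200/39=-5.1282; min R=1−1/(4·39/200)=-0.2821>−1
Confirm numerically:
  x=-4.966: |R|=0.84293 <1
  x=-4.923: |R|=0.80301 <1
  x=-3.349: |R|=0.16192 <1
  x=-2.884: |R|=0.26210 <1
  x=-5.663: |R|=1.59057 >1
  x=-5.437: |R|=1.32739 >1
  x=-5.334: |R|=1.21405 >1
Stable set (-5.1282, 0).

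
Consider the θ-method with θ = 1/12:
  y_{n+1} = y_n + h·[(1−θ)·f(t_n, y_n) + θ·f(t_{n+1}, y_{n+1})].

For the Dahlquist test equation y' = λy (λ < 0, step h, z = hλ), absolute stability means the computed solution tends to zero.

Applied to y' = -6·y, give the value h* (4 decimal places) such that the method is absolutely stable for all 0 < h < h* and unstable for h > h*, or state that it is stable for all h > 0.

(-2.4000,0); λ=-6 ⇒ h* = (12/5)/6 = 0.4000.

Set f=λy, z=hλ:
  y_{n+1} = y_n + z·[11/12·y_n + 1/12·y_{n+1}] ⇒ (1 − 1/12z)y_{n+1} = (1 + 11/12z)y_n
  R(z) = (1 + 11/12z)/(1 − 1/12z).

Need |R(x)|<1, x<0.
x=-0.3: |R|=0.7073
R=−1: 1+11/12x = −1+1/12x ⇒ -5/6x=2 ⇒ x=2/(-5/6)=-2.4000
Confirm numerically:
  x=-2.273: |R|=0.91102 <1
  x=-2.147: |R|=0.82116 <1
  x=-2.047: |R|=0.74870 <1
  x=-2.991: |R|=1.39424 >1
  x=-2.468: |R|=1.04700 >1
Stable set (-2.4000, 0).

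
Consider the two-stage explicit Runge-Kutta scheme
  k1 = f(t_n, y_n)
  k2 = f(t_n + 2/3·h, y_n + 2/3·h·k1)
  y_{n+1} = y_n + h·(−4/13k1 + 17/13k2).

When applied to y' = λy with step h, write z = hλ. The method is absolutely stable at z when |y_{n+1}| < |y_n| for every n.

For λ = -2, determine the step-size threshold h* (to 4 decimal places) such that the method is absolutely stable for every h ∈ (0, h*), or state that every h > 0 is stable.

(-1.1471,0); λ=-2 ⇒ h* = (39/34)/2 = 0.5735.

With y'=λy (z=hλ):
  k1=λy_n ⇒ h·k1=z·y_n;  k2=λ(1+2/3z)y_n ⇒ h·k2=z(1+2/3z)y_n
  y_{n+1}/y_n = 1 − 4/13z + 17/13z(1+2/3z) = 1 + z + 34/39z²
  R(z) = 1 + z + 34/39z².

Need |R(x)|<1, x<0.
x=-1.77: |R|=1.9612
R=1: x+34/39x²=0 ⇒ x=−39/34=-1.1471; min R=1−1/(4·34/39)=0.7132>−1
Confirm numerically:
  x=-1.107: |R|=0.96134 <1
  x=-1.104: |R|=0.95856 <1
  x=-0.976: |R|=0.85445 <1
  x=-0.638: |R|=0.71686 <1
  x=-1.637: |R|=1.69921 >1
  x=-1.195: |R|=1.04994 >1
Stable set (-1.1471, 0).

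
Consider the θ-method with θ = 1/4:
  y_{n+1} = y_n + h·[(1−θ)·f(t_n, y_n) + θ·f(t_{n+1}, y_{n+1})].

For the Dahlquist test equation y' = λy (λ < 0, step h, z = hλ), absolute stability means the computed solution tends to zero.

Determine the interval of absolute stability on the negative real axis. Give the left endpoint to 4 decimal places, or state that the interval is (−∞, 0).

z∈(-4.0000,0).

On y'=λy, z=hλ:
  y_{n+1} = y_n + z·[3/4·y_n + 1/4·y_{n+1}] ⇒ (1 − 1/4z)y_{n+1} = (1 + 3/4z)y_n
  Hence R(z) = (1 + 3/4z)/(1 − 1/4z).

Need |R(x)|<1, x<0.
x=-1.27: |R|=0.0361
R=−1: 1+3/4x = −1+1/4x ⇒ -1/2x=2 ⇒ x=2/(-1/2)=-4.0000
Confirm numerically:
  x=-3.378: |R|=0.83139 <1
  x=-3.224: |R|=0.78516 <1
  x=-2.416: |R|=0.50623 <1
  x=-4.457: |R|=1.10808 >1
  x=-4.358: |R|=1.08567 >1
Interval (-4.0000, 0).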